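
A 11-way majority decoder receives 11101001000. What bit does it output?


Ones: 5 out of 11
Threshold: 6

0 (5/11 voted 1)


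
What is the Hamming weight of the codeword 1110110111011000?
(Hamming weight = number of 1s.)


Counting 1s in 1110110111011000

10


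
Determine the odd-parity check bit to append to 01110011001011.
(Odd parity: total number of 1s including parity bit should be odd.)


Number of 1s in data: 8
Parity bit: 1

1


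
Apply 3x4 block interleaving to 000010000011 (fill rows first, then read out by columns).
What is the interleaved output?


Matrix:
  0000
  1000
  0011
Read columns: 010000001001

010000001001


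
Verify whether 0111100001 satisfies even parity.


Number of 1s: 5

No, parity error (5 ones)


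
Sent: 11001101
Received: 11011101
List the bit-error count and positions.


XOR: 00010000

1 error(s) at position(s): 3


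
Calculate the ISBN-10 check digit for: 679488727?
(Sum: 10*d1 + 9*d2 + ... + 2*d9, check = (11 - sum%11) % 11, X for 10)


Weighted sum: 359
359 mod 11 = 7

Check digit: 4


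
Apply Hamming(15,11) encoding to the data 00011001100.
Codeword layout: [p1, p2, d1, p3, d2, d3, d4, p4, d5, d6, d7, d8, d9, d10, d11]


Parity bits: p1=1, p2=1, p3=1, p4=1

110100111001100


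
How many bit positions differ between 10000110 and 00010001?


XOR: 10010111
Count of 1s: 5

5


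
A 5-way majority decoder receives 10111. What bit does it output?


Ones: 4 out of 5
Threshold: 3

1 (4/5 voted 1)


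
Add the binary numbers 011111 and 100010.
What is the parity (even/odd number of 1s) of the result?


011111 = 31
100010 = 34
Sum = 65 = 1000001
1s count = 2

even parity (2 ones in 1000001)


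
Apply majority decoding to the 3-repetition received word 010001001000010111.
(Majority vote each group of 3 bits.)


Groups: 010, 001, 001, 000, 010, 111
Majority votes: 000001

000001


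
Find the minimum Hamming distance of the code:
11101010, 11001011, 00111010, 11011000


Comparing all pairs, minimum distance: 2
Can detect 1 errors, correct 0 errors

2


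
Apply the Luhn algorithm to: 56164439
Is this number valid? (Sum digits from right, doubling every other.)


Luhn sum = 42
42 mod 10 = 2

Invalid (Luhn sum mod 10 = 2)


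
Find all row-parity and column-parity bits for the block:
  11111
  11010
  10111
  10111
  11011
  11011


Row parities: 110000
Column parities: 00101

Row P: 110000, Col P: 00101, Corner: 0


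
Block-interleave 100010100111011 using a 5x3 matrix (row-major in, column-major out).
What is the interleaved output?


Matrix:
  100
  010
  100
  111
  011
Read columns: 101100101100011

101100101100011


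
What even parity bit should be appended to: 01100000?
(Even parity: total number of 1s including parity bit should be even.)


Number of 1s in data: 2
Parity bit: 0

0


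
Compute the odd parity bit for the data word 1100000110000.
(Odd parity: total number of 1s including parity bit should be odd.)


Number of 1s in data: 4
Parity bit: 1

1


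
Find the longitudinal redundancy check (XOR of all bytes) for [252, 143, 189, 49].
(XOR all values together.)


XOR chain: 252 ^ 143 ^ 189 ^ 49 = 255

255


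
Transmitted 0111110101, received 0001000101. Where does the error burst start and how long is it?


XOR: 0110110000

Burst at position 1, length 5


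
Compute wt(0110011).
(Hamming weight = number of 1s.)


Counting 1s in 0110011

4


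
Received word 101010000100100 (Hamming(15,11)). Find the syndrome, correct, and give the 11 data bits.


Syndrome = 0: no error detected

Data: 11000100100 (no errors)


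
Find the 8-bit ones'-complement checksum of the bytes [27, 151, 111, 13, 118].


Sum = 420 mod 256 = 164
Complement = 91

91


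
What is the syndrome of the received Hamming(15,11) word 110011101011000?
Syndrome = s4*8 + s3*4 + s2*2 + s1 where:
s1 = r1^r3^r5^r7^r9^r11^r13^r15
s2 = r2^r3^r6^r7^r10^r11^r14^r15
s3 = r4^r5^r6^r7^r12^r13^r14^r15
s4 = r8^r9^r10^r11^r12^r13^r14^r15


s1=1, s2=0, s3=0, s4=1

Syndrome = 9 (error at position 9)


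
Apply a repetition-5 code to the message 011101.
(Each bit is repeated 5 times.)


Each bit -> 5 copies

000001111111111111110000011111


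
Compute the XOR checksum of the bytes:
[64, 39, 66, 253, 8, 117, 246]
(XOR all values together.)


XOR chain: 64 ^ 39 ^ 66 ^ 253 ^ 8 ^ 117 ^ 246 = 83

83


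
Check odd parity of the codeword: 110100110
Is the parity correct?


Number of 1s: 5

Yes, parity is correct (5 ones)


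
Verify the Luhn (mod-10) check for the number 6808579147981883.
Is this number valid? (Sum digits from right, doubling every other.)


Luhn sum = 89
89 mod 10 = 9

Invalid (Luhn sum mod 10 = 9)


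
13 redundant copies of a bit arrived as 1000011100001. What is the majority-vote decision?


Ones: 5 out of 13
Threshold: 7

0 (5/13 voted 1)


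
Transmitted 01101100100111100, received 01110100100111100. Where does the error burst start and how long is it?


XOR: 00011000000000000

Burst at position 3, length 2


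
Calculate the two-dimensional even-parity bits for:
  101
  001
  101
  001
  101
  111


Row parities: 010101
Column parities: 010

Row P: 010101, Col P: 010, Corner: 1


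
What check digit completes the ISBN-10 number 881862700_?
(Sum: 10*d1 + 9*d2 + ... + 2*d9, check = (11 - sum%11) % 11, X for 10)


Weighted sum: 290
290 mod 11 = 4

Check digit: 7


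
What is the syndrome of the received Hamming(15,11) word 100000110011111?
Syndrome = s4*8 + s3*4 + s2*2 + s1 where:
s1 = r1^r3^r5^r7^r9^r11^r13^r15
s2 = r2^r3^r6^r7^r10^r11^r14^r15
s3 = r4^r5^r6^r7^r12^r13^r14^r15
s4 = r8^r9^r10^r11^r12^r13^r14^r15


s1=1, s2=0, s3=1, s4=0

Syndrome = 5 (error at position 5)


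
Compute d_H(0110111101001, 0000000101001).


XOR: 0110111000000
Count of 1s: 5

5


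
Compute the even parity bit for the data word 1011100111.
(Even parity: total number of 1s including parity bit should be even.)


Number of 1s in data: 7
Parity bit: 1

1


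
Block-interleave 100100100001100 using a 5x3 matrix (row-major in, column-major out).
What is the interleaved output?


Matrix:
  100
  100
  100
  001
  100
Read columns: 111010000000010

111010000000010


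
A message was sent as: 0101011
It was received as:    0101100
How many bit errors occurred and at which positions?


XOR: 0000111

3 error(s) at position(s): 4, 5, 6


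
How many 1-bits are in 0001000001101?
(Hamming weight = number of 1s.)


Counting 1s in 0001000001101

4


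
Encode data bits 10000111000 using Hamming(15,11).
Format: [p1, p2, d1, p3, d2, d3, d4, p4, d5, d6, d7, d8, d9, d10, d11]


Parity bits: p1=0, p2=1, p3=1, p4=1

011100010111000


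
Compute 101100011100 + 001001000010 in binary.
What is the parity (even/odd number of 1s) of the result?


101100011100 = 2844
001001000010 = 578
Sum = 3422 = 110101011110
1s count = 8

even parity (8 ones in 110101011110)


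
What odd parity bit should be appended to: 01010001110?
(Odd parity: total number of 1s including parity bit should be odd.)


Number of 1s in data: 5
Parity bit: 0

0


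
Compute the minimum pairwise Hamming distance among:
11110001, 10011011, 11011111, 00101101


Comparing all pairs, minimum distance: 2
Can detect 1 errors, correct 0 errors

2


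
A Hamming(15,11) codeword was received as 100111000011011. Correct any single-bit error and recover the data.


Syndrome = 0: no error detected

Data: 01100011011 (no errors)


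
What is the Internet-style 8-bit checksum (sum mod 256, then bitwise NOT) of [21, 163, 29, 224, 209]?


Sum = 646 mod 256 = 134
Complement = 121

121


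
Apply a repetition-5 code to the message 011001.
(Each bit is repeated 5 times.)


Each bit -> 5 copies

000001111111111000000000011111


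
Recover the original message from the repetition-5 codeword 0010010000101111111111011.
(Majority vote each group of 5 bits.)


Groups: 00100, 10000, 10111, 11111, 11011
Majority votes: 00111

00111


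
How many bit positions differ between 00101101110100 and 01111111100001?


XOR: 01010010010101
Count of 1s: 6

6


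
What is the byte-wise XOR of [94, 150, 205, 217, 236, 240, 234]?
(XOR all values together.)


XOR chain: 94 ^ 150 ^ 205 ^ 217 ^ 236 ^ 240 ^ 234 = 42

42


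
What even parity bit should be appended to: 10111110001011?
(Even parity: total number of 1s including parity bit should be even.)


Number of 1s in data: 9
Parity bit: 1

1


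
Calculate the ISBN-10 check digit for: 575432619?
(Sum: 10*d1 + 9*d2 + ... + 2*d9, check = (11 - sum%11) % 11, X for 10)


Weighted sum: 254
254 mod 11 = 1

Check digit: X


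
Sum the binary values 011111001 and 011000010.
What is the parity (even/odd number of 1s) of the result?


011111001 = 249
011000010 = 194
Sum = 443 = 110111011
1s count = 7

odd parity (7 ones in 110111011)


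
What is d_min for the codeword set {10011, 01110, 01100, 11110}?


Comparing all pairs, minimum distance: 1
Can detect 0 errors, correct 0 errors

1


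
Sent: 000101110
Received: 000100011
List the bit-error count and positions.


XOR: 000001101

3 error(s) at position(s): 5, 6, 8


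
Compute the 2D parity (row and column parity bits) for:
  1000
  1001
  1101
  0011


Row parities: 1010
Column parities: 1111

Row P: 1010, Col P: 1111, Corner: 0


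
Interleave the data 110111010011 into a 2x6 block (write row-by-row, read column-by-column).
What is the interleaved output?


Matrix:
  110111
  010011
Read columns: 101100101111

101100101111


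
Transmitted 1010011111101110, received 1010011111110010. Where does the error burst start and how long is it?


XOR: 0000000000011100

Burst at position 11, length 3


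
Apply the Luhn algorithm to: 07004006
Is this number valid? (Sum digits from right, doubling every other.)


Luhn sum = 21
21 mod 10 = 1

Invalid (Luhn sum mod 10 = 1)


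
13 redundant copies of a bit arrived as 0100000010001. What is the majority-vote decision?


Ones: 3 out of 13
Threshold: 7

0 (3/13 voted 1)


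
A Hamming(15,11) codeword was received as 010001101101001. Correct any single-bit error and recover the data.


Syndrome = 3: error at position 3

Data: 10111101001 (corrected bit 3)


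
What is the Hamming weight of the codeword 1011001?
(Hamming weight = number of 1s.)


Counting 1s in 1011001

4


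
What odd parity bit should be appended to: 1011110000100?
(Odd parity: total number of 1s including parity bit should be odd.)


Number of 1s in data: 6
Parity bit: 1

1


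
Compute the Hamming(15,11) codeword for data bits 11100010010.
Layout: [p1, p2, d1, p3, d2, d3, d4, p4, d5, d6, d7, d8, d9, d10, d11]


Parity bits: p1=1, p2=0, p3=1, p4=0

101111000010010


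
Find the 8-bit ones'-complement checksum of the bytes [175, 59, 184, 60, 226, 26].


Sum = 730 mod 256 = 218
Complement = 37

37


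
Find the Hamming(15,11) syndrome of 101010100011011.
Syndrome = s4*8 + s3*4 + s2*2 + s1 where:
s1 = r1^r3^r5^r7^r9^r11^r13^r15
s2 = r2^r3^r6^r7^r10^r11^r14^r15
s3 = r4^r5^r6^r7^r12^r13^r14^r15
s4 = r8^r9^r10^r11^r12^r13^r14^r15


s1=0, s2=1, s3=1, s4=0

Syndrome = 6 (error at position 6)


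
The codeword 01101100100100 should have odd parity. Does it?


Number of 1s: 6

No, parity error (6 ones)


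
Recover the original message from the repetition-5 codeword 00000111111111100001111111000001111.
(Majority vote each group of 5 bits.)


Groups: 00000, 11111, 11111, 00001, 11111, 10000, 01111
Majority votes: 0110101

0110101


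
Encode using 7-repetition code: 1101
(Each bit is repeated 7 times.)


Each bit -> 7 copies

1111111111111100000001111111


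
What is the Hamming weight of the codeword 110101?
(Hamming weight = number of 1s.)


Counting 1s in 110101

4


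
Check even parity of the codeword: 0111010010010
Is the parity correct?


Number of 1s: 6

Yes, parity is correct (6 ones)


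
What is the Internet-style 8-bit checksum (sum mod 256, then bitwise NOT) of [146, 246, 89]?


Sum = 481 mod 256 = 225
Complement = 30

30


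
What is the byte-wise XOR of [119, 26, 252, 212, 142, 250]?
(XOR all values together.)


XOR chain: 119 ^ 26 ^ 252 ^ 212 ^ 142 ^ 250 = 49

49


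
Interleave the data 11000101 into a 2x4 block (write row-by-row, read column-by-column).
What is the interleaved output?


Matrix:
  1100
  0101
Read columns: 10110001

10110001


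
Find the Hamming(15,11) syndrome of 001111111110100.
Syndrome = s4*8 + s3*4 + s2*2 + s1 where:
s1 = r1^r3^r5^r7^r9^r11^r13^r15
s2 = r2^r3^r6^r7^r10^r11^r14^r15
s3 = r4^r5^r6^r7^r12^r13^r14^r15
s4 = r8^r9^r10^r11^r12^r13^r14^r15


s1=0, s2=1, s3=1, s4=1

Syndrome = 14 (error at position 14)


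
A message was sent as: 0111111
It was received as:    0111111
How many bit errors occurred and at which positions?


XOR: 0000000

0 errors (received matches sent)


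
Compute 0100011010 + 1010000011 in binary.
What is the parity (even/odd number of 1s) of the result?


0100011010 = 282
1010000011 = 643
Sum = 925 = 1110011101
1s count = 7

odd parity (7 ones in 1110011101)


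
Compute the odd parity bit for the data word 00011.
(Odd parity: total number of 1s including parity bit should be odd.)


Number of 1s in data: 2
Parity bit: 1

1


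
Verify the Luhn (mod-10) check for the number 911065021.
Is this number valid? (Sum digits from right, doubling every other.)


Luhn sum = 24
24 mod 10 = 4

Invalid (Luhn sum mod 10 = 4)


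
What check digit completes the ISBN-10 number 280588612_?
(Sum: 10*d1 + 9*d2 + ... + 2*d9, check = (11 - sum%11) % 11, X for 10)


Weighted sum: 246
246 mod 11 = 4

Check digit: 7


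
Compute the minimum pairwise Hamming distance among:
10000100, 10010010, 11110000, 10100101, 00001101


Comparing all pairs, minimum distance: 2
Can detect 1 errors, correct 0 errors

2


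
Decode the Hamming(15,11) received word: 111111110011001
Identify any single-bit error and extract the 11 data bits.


Syndrome = 0: no error detected

Data: 11110011001 (no errors)


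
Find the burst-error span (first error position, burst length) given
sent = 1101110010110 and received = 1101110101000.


XOR: 0000000111110

Burst at position 7, length 5


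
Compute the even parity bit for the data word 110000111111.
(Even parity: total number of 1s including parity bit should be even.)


Number of 1s in data: 8
Parity bit: 0

0


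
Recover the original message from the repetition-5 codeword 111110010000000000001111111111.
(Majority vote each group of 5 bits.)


Groups: 11111, 00100, 00000, 00000, 11111, 11111
Majority votes: 100011

100011


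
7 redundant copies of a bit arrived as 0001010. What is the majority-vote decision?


Ones: 2 out of 7
Threshold: 4

0 (2/7 voted 1)


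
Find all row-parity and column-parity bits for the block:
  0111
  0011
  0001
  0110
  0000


Row parities: 10100
Column parities: 0011

Row P: 10100, Col P: 0011, Corner: 0


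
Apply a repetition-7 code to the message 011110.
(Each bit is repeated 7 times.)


Each bit -> 7 copies

000000011111111111111111111111111110000000


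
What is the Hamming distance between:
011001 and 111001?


XOR: 100000
Count of 1s: 1

1


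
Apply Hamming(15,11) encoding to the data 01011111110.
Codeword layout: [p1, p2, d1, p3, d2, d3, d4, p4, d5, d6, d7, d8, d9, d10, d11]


Parity bits: p1=1, p2=0, p3=1, p4=0

100110101111110


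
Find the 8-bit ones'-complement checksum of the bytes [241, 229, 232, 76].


Sum = 778 mod 256 = 10
Complement = 245

245


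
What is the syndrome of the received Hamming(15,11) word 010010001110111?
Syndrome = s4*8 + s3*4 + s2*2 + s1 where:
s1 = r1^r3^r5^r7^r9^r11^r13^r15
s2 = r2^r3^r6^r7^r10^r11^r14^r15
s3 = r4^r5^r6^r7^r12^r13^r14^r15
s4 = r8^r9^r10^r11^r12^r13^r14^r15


s1=1, s2=1, s3=0, s4=0

Syndrome = 3 (error at position 3)


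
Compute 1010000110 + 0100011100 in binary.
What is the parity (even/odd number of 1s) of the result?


1010000110 = 646
0100011100 = 284
Sum = 930 = 1110100010
1s count = 5

odd parity (5 ones in 1110100010)


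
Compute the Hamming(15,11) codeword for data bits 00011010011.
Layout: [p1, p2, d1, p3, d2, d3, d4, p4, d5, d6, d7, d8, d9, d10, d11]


Parity bits: p1=0, p2=0, p3=1, p4=0

000100101010011


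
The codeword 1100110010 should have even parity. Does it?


Number of 1s: 5

No, parity error (5 ones)


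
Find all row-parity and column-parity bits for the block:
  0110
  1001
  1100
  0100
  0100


Row parities: 00011
Column parities: 0011

Row P: 00011, Col P: 0011, Corner: 0


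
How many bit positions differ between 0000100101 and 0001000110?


XOR: 0001100011
Count of 1s: 4

4


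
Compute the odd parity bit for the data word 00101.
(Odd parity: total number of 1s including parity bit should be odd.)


Number of 1s in data: 2
Parity bit: 1

1


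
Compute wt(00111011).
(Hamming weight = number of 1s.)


Counting 1s in 00111011

5


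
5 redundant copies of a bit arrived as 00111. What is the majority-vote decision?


Ones: 3 out of 5
Threshold: 3

1 (3/5 voted 1)


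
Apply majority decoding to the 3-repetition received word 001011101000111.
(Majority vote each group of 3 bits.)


Groups: 001, 011, 101, 000, 111
Majority votes: 01101

01101


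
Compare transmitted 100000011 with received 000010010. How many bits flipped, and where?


XOR: 100010001

3 error(s) at position(s): 0, 4, 8


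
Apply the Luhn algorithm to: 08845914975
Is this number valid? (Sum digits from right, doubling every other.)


Luhn sum = 65
65 mod 10 = 5

Invalid (Luhn sum mod 10 = 5)


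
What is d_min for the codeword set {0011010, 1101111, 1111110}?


Comparing all pairs, minimum distance: 2
Can detect 1 errors, correct 0 errors

2


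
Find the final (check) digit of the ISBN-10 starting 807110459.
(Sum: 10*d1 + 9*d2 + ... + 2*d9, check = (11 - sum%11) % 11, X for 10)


Weighted sum: 198
198 mod 11 = 0

Check digit: 0


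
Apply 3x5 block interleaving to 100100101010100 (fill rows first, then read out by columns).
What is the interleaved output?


Matrix:
  10010
  01010
  10100
Read columns: 101010001110000

101010001110000


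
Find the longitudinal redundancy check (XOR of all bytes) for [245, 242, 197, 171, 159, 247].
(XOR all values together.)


XOR chain: 245 ^ 242 ^ 197 ^ 171 ^ 159 ^ 247 = 1

1


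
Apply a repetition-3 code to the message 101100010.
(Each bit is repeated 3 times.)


Each bit -> 3 copies

111000111111000000000111000


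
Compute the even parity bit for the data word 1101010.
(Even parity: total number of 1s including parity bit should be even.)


Number of 1s in data: 4
Parity bit: 0

0


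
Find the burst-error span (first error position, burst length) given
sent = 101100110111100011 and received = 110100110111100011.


XOR: 011000000000000000

Burst at position 1, length 2


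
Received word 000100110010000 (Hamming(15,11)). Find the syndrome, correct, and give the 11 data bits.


Syndrome = 0: no error detected

Data: 00010010000 (no errors)


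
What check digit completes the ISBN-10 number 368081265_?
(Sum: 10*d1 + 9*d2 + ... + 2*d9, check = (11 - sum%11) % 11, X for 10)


Weighted sum: 237
237 mod 11 = 6

Check digit: 5


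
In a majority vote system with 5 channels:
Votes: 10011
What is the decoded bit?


Ones: 3 out of 5
Threshold: 3

1 (3/5 voted 1)


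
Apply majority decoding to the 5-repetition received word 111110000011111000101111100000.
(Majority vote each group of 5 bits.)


Groups: 11111, 00000, 11111, 00010, 11111, 00000
Majority votes: 101010

101010


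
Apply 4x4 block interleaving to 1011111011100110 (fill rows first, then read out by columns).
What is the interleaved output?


Matrix:
  1011
  1110
  1110
  0110
Read columns: 1110011111111000

1110011111111000


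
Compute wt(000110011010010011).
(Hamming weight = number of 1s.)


Counting 1s in 000110011010010011

8


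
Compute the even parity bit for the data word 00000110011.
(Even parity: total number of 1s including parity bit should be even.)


Number of 1s in data: 4
Parity bit: 0

0


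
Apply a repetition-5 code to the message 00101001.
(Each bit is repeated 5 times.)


Each bit -> 5 copies

0000000000111110000011111000000000011111


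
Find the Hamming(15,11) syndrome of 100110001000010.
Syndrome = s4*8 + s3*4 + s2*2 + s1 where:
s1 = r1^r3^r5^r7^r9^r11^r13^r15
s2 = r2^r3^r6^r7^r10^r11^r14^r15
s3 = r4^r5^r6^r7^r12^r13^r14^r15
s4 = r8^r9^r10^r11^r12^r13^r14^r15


s1=1, s2=1, s3=1, s4=0

Syndrome = 7 (error at position 7)


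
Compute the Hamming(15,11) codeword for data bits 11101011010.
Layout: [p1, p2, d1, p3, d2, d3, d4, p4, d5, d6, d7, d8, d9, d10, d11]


Parity bits: p1=0, p2=0, p3=0, p4=0

001011001011010


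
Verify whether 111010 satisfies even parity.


Number of 1s: 4

Yes, parity is correct (4 ones)


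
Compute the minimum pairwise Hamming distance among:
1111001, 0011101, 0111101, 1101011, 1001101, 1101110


Comparing all pairs, minimum distance: 1
Can detect 0 errors, correct 0 errors

1


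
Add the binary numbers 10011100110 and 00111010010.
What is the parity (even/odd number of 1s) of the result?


10011100110 = 1254
00111010010 = 466
Sum = 1720 = 11010111000
1s count = 6

even parity (6 ones in 11010111000)


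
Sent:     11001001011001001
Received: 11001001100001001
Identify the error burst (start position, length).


XOR: 00000000111000000

Burst at position 8, length 3


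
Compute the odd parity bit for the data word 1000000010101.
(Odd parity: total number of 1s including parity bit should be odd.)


Number of 1s in data: 4
Parity bit: 1

1


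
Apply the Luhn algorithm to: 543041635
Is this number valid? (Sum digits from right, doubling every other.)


Luhn sum = 39
39 mod 10 = 9

Invalid (Luhn sum mod 10 = 9)


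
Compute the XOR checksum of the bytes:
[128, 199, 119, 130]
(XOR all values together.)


XOR chain: 128 ^ 199 ^ 119 ^ 130 = 178

178


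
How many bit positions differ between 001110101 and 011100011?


XOR: 010010110
Count of 1s: 4

4


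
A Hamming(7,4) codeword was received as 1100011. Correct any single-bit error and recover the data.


Syndrome = 2: error at position 2

Data: 0011 (corrected bit 2)


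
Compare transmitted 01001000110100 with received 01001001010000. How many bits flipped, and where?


XOR: 00000001100100

3 error(s) at position(s): 7, 8, 11


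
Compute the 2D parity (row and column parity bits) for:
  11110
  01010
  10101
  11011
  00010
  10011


Row parities: 001011
Column parities: 01011

Row P: 001011, Col P: 01011, Corner: 1


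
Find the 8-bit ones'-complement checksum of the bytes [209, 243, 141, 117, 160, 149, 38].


Sum = 1057 mod 256 = 33
Complement = 222

222


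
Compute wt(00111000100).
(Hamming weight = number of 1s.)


Counting 1s in 00111000100

4


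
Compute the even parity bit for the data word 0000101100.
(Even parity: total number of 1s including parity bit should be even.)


Number of 1s in data: 3
Parity bit: 1

1


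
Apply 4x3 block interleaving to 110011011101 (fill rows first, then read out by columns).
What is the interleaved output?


Matrix:
  110
  011
  011
  101
Read columns: 100111100111

100111100111


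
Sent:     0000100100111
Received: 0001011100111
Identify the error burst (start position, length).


XOR: 0001111000000

Burst at position 3, length 4


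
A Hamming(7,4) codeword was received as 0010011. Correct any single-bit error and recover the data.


Syndrome = 2: error at position 2

Data: 1011 (corrected bit 2)


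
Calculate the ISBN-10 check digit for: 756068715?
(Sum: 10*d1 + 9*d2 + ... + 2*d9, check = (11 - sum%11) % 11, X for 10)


Weighted sum: 280
280 mod 11 = 5

Check digit: 6


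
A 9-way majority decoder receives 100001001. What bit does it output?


Ones: 3 out of 9
Threshold: 5

0 (3/9 voted 1)


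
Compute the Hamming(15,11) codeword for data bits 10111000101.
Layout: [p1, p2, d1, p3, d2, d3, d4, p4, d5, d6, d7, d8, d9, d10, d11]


Parity bits: p1=1, p2=0, p3=0, p4=1

101001111000101


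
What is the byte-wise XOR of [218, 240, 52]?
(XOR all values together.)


XOR chain: 218 ^ 240 ^ 52 = 30

30


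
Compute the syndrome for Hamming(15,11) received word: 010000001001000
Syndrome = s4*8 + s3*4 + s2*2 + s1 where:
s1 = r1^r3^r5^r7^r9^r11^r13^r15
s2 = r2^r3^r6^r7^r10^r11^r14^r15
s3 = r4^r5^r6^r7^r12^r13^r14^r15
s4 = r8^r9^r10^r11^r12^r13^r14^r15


s1=1, s2=1, s3=1, s4=0

Syndrome = 7 (error at position 7)


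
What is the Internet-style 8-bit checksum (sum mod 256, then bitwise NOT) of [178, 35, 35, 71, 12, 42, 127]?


Sum = 500 mod 256 = 244
Complement = 11

11


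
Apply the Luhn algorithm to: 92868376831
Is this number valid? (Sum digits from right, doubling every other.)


Luhn sum = 63
63 mod 10 = 3

Invalid (Luhn sum mod 10 = 3)


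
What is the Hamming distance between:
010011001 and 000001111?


XOR: 010010110
Count of 1s: 4

4


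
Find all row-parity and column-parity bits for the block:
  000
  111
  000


Row parities: 010
Column parities: 111

Row P: 010, Col P: 111, Corner: 1


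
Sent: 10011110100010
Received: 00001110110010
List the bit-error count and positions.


XOR: 10010000010000

3 error(s) at position(s): 0, 3, 9


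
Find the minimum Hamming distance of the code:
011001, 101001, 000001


Comparing all pairs, minimum distance: 2
Can detect 1 errors, correct 0 errors

2


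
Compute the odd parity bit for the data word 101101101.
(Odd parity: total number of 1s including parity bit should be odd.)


Number of 1s in data: 6
Parity bit: 1

1


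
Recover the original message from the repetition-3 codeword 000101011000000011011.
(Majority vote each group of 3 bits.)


Groups: 000, 101, 011, 000, 000, 011, 011
Majority votes: 0110011

0110011


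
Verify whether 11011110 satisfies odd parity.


Number of 1s: 6

No, parity error (6 ones)


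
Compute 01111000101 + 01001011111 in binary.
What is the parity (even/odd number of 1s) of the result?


01111000101 = 965
01001011111 = 607
Sum = 1572 = 11000100100
1s count = 4

even parity (4 ones in 11000100100)


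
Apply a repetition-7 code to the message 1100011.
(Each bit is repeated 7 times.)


Each bit -> 7 copies

1111111111111100000000000000000000011111111111111


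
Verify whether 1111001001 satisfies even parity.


Number of 1s: 6

Yes, parity is correct (6 ones)


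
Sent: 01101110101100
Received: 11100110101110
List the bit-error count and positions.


XOR: 10001000000010

3 error(s) at position(s): 0, 4, 12


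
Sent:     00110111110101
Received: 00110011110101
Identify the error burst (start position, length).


XOR: 00000100000000

Burst at position 5, length 1


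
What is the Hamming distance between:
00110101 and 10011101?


XOR: 10101000
Count of 1s: 3

3


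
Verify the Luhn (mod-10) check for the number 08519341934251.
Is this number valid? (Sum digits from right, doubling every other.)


Luhn sum = 55
55 mod 10 = 5

Invalid (Luhn sum mod 10 = 5)


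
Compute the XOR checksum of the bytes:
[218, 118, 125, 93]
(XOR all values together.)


XOR chain: 218 ^ 118 ^ 125 ^ 93 = 140

140


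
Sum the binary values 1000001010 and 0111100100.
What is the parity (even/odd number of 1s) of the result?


1000001010 = 522
0111100100 = 484
Sum = 1006 = 1111101110
1s count = 8

even parity (8 ones in 1111101110)


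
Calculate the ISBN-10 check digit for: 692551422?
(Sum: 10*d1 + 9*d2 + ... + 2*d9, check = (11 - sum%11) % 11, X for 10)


Weighted sum: 253
253 mod 11 = 0

Check digit: 0


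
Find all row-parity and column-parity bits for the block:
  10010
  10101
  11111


Row parities: 011
Column parities: 11000

Row P: 011, Col P: 11000, Corner: 0


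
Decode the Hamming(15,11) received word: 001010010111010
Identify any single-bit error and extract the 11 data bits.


Syndrome = 13: error at position 13

Data: 11000111110 (corrected bit 13)


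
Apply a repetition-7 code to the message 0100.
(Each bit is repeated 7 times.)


Each bit -> 7 copies

0000000111111100000000000000


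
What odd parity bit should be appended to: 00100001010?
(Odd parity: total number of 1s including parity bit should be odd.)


Number of 1s in data: 3
Parity bit: 0

0


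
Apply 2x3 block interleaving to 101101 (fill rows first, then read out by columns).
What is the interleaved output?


Matrix:
  101
  101
Read columns: 110011

110011


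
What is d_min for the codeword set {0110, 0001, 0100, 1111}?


Comparing all pairs, minimum distance: 1
Can detect 0 errors, correct 0 errors

1


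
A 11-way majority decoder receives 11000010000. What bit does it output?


Ones: 3 out of 11
Threshold: 6

0 (3/11 voted 1)


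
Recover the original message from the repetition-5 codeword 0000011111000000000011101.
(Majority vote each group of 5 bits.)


Groups: 00000, 11111, 00000, 00000, 11101
Majority votes: 01001

01001


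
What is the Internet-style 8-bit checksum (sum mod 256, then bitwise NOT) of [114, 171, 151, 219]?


Sum = 655 mod 256 = 143
Complement = 112

112


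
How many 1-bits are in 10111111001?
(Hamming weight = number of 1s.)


Counting 1s in 10111111001

8


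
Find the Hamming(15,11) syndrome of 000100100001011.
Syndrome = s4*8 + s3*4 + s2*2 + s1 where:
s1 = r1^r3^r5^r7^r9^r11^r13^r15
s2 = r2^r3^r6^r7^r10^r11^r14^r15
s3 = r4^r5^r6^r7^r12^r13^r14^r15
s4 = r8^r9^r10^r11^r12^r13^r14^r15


s1=0, s2=1, s3=1, s4=1

Syndrome = 14 (error at position 14)


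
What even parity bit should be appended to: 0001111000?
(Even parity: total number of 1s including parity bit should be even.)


Number of 1s in data: 4
Parity bit: 0

0


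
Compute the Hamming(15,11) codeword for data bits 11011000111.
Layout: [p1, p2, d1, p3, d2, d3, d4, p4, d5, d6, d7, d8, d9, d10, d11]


Parity bits: p1=0, p2=0, p3=1, p4=0

001110101000111


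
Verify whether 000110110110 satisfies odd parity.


Number of 1s: 6

No, parity error (6 ones)


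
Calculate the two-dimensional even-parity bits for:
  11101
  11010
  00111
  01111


Row parities: 0110
Column parities: 01111

Row P: 0110, Col P: 01111, Corner: 0


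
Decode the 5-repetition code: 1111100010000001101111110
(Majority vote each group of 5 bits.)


Groups: 11111, 00010, 00000, 11011, 11110
Majority votes: 10011

10011


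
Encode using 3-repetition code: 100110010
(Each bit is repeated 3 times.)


Each bit -> 3 copies

111000000111111000000111000


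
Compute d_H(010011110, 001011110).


XOR: 011000000
Count of 1s: 2

2


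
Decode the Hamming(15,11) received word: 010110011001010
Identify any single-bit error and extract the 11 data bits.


Syndrome = 0: no error detected

Data: 01001001010 (no errors)


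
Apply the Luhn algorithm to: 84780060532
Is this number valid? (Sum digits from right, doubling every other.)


Luhn sum = 49
49 mod 10 = 9

Invalid (Luhn sum mod 10 = 9)


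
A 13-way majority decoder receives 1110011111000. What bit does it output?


Ones: 8 out of 13
Threshold: 7

1 (8/13 voted 1)


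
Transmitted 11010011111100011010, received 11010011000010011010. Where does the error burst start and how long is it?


XOR: 00000000111110000000

Burst at position 8, length 5


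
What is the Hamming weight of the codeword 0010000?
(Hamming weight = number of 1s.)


Counting 1s in 0010000

1


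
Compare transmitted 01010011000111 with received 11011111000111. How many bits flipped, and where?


XOR: 10001100000000

3 error(s) at position(s): 0, 4, 5


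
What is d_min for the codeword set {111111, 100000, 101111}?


Comparing all pairs, minimum distance: 1
Can detect 0 errors, correct 0 errors

1


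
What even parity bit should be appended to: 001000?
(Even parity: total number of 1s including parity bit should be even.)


Number of 1s in data: 1
Parity bit: 1

1


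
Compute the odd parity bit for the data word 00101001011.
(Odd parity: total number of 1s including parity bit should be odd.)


Number of 1s in data: 5
Parity bit: 0

0


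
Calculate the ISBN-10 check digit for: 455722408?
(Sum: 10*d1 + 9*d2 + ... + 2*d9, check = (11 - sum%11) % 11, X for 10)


Weighted sum: 228
228 mod 11 = 8

Check digit: 3


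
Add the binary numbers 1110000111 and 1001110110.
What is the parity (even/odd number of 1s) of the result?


1110000111 = 903
1001110110 = 630
Sum = 1533 = 10111111101
1s count = 9

odd parity (9 ones in 10111111101)


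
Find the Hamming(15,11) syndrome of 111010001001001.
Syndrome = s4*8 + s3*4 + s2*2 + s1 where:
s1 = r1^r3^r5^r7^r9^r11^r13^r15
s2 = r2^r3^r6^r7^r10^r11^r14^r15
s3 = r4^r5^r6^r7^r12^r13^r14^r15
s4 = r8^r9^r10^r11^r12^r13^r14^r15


s1=1, s2=1, s3=1, s4=1

Syndrome = 15 (error at position 15)


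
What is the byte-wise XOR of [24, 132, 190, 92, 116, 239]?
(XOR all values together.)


XOR chain: 24 ^ 132 ^ 190 ^ 92 ^ 116 ^ 239 = 229

229


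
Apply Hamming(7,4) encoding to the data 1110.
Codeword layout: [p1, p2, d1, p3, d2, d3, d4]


Parity bits: p1=0, p2=0, p3=0

0010110


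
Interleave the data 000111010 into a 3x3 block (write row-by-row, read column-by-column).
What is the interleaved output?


Matrix:
  000
  111
  010
Read columns: 010011010

010011010


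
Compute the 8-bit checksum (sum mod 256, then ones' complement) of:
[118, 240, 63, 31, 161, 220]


Sum = 833 mod 256 = 65
Complement = 190

190


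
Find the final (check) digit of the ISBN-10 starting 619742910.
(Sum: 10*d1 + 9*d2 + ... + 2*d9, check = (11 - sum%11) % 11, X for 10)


Weighted sum: 263
263 mod 11 = 10

Check digit: 1


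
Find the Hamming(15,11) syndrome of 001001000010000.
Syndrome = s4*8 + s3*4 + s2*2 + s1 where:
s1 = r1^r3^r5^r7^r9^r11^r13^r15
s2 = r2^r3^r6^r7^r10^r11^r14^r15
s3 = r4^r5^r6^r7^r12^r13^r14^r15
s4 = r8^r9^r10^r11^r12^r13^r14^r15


s1=0, s2=1, s3=1, s4=1

Syndrome = 14 (error at position 14)


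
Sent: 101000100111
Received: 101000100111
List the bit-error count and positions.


XOR: 000000000000

0 errors (received matches sent)


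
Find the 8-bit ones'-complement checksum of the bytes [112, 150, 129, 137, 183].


Sum = 711 mod 256 = 199
Complement = 56

56


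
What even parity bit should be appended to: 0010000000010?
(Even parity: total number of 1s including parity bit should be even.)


Number of 1s in data: 2
Parity bit: 0

0


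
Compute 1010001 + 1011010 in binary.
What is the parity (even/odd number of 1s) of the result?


1010001 = 81
1011010 = 90
Sum = 171 = 10101011
1s count = 5

odd parity (5 ones in 10101011)


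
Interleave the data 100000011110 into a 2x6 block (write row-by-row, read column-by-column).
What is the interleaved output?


Matrix:
  100000
  011110
Read columns: 100101010100

100101010100


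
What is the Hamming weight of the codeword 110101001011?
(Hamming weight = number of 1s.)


Counting 1s in 110101001011

7


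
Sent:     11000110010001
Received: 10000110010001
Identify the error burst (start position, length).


XOR: 01000000000000

Burst at position 1, length 1


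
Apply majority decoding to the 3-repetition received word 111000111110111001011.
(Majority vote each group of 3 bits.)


Groups: 111, 000, 111, 110, 111, 001, 011
Majority votes: 1011101

1011101


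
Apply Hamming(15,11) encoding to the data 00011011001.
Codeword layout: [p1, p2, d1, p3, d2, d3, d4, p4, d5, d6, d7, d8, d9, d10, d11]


Parity bits: p1=0, p2=1, p3=1, p4=0

010100101011001


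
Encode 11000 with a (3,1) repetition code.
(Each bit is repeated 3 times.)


Each bit -> 3 copies

111111000000000


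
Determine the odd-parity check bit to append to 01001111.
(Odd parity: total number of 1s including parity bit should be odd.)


Number of 1s in data: 5
Parity bit: 0

0


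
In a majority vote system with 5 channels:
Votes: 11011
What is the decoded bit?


Ones: 4 out of 5
Threshold: 3

1 (4/5 voted 1)


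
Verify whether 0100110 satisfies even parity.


Number of 1s: 3

No, parity error (3 ones)


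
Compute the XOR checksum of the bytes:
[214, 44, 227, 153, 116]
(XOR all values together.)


XOR chain: 214 ^ 44 ^ 227 ^ 153 ^ 116 = 244

244


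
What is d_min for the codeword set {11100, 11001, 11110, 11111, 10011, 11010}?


Comparing all pairs, minimum distance: 1
Can detect 0 errors, correct 0 errors

1


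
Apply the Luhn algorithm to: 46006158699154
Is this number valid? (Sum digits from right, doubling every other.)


Luhn sum = 54
54 mod 10 = 4

Invalid (Luhn sum mod 10 = 4)


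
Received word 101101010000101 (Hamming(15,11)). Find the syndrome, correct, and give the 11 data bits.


Syndrome = 10: error at position 10

Data: 10100100101 (corrected bit 10)


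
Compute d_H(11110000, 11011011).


XOR: 00101011
Count of 1s: 4

4


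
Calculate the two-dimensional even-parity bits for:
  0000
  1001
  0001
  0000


Row parities: 0010
Column parities: 1000

Row P: 0010, Col P: 1000, Corner: 1


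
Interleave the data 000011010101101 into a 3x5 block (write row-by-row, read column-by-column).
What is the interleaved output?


Matrix:
  00001
  10101
  01101
Read columns: 010001011000111

010001011000111


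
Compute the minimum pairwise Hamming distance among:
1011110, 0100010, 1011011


Comparing all pairs, minimum distance: 2
Can detect 1 errors, correct 0 errors

2


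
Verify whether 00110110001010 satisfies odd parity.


Number of 1s: 6

No, parity error (6 ones)


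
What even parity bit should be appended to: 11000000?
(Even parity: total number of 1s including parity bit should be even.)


Number of 1s in data: 2
Parity bit: 0

0


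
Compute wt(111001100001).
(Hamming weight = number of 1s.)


Counting 1s in 111001100001

6


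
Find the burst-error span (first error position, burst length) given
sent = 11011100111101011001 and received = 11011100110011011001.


XOR: 00000000001110000000

Burst at position 10, length 3


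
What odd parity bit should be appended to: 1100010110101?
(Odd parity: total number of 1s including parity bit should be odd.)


Number of 1s in data: 7
Parity bit: 0

0


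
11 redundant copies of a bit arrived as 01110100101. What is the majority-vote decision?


Ones: 6 out of 11
Threshold: 6

1 (6/11 voted 1)


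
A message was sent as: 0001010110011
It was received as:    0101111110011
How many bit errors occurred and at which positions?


XOR: 0100101000000

3 error(s) at position(s): 1, 4, 6


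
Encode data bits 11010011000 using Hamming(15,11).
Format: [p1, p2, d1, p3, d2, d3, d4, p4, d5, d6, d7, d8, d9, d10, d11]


Parity bits: p1=0, p2=1, p3=1, p4=0

011110100011000


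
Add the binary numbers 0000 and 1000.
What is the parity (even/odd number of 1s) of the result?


0000 = 0
1000 = 8
Sum = 8 = 1000
1s count = 1

odd parity (1 ones in 1000)


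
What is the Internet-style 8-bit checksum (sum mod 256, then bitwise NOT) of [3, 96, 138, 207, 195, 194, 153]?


Sum = 986 mod 256 = 218
Complement = 37

37
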